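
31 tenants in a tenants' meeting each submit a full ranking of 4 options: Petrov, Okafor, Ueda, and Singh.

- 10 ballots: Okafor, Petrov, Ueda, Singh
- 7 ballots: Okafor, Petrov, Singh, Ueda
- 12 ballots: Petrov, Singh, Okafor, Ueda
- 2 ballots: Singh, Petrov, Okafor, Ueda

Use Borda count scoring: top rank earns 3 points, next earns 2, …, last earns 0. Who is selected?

Petrov

Borda scores:
  Petrov: 10·2 + 7·2 + 12·3 + 2·2 = 74
  Okafor: 10·3 + 7·3 + 12·1 + 2·1 = 65
  Ueda: 10·1 + 7·0 + 12·0 + 2·0 = 10
  Singh: 10·0 + 7·1 + 12·2 + 2·3 = 37
Petrov has the highest total.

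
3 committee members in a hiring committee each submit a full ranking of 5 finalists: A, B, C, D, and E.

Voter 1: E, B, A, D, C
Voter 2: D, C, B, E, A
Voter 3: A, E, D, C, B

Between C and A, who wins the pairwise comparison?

Ballots ranking C above A: 1.
Ballots ranking A above C: 2.
A wins the head-to-head, 2–1.

A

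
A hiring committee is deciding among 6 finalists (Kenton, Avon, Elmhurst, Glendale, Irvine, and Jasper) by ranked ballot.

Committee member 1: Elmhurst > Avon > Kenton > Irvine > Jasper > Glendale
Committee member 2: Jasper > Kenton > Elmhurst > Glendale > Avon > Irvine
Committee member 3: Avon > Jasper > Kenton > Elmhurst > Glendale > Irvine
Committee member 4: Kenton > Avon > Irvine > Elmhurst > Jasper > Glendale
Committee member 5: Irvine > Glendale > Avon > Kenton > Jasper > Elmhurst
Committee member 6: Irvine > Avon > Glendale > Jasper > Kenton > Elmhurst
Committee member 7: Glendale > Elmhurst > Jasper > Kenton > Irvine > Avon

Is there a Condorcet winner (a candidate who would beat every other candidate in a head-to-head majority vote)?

Head-to-head results (7 voters total):
Kenton vs Avon: Avon wins 4–3.
Kenton vs Elmhurst: Kenton wins 5–2.
Kenton vs Glendale: Kenton wins 4–3.
Kenton vs Irvine: Kenton wins 5–2.
Kenton vs Jasper: Jasper wins 4–3.
Avon vs Elmhurst: Avon wins 4–3.
Avon vs Glendale: Avon wins 4–3.
Avon vs Irvine: Avon wins 4–3.
Avon vs Jasper: Avon wins 5–2.
Elmhurst vs Glendale: Elmhurst wins 4–3.
Elmhurst vs Irvine: Elmhurst wins 4–3.
Elmhurst vs Jasper: Jasper wins 4–3.
Glendale vs Irvine: Irvine wins 4–3.
Glendale vs Jasper: Jasper wins 4–3.
Irvine vs Jasper: Irvine wins 4–3.
Avon beats each rival — Kenton (4–3), Elmhurst (4–3), Glendale (4–3), Irvine (4–3), Jasper (5–2) — so Avon is the Condorcet winner.

Yes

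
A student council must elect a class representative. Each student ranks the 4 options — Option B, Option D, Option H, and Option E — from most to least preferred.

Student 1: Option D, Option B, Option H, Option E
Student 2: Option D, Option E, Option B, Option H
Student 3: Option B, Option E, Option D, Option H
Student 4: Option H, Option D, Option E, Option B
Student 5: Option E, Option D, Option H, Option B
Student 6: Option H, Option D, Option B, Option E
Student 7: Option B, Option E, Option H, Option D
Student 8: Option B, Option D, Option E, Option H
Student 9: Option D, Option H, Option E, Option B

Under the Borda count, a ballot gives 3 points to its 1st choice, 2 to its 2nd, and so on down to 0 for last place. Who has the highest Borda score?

Borda scores:
  Option B: 2 + 1 + 3 + 0 + 0 + 1 + 3 + 3 + 0 = 13
  Option D: 3 + 3 + 1 + 2 + 2 + 2 + 0 + 2 + 3 = 18
  Option H: 1 + 0 + 0 + 3 + 1 + 3 + 1 + 0 + 2 = 11
  Option E: 0 + 2 + 2 + 1 + 3 + 0 + 2 + 1 + 1 = 12
Option D has the highest total.

Option D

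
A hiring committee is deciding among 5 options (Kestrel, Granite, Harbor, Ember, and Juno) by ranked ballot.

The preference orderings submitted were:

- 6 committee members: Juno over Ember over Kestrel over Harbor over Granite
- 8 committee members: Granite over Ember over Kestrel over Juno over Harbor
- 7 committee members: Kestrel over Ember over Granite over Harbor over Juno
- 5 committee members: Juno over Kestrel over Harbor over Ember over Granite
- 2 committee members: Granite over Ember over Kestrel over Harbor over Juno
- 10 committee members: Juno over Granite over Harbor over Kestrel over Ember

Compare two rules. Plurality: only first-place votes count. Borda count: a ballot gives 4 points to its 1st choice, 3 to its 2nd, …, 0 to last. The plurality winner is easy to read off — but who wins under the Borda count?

Plurality first-place counts: Kestrel 7, Granite 10, Harbor 0, Ember 0, Juno 21 → Juno.
Borda totals: Kestrel 85, Granite 84, Harbor 45, Ember 74, Juno 92 → Juno.

Juno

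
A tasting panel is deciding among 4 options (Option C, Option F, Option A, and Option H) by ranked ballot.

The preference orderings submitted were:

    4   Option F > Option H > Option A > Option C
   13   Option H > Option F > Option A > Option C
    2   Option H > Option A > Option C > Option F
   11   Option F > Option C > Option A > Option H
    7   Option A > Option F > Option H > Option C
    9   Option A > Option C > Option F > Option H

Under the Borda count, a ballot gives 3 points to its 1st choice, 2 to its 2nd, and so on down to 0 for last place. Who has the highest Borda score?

Option F

Borda scores:
  Option C: 4·0 + 13·0 + 2·1 + 11·2 + 7·0 + 9·2 = 42
  Option F: 4·3 + 13·2 + 2·0 + 11·3 + 7·2 + 9·1 = 94
  Option A: 4·1 + 13·1 + 2·2 + 11·1 + 7·3 + 9·3 = 80
  Option H: 4·2 + 13·3 + 2·3 + 11·0 + 7·1 + 9·0 = 60
Option F has the highest total.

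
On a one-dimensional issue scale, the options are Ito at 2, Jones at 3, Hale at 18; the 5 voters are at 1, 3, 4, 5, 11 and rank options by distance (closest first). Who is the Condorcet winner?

Jones

With single-peaked preferences on a line, the Condorcet winner is the candidate closest to the median voter.
The median voter (position 4) is closest to Jones at 3.
Check: Jones vs Ito — voters closer to Jones: 4 of 5.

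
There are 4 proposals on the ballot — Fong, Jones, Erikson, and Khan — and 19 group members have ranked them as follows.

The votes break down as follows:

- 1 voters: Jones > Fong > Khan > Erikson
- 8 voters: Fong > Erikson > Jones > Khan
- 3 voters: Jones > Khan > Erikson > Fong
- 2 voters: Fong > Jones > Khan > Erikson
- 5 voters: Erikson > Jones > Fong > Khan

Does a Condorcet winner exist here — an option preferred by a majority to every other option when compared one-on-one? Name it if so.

Fong

Head-to-head results (19 voters total):
Fong vs Jones: Fong wins 10–9.
Fong vs Erikson: Fong wins 11–8.
Fong vs Khan: Fong wins 16–3.
Jones vs Erikson: Erikson wins 13–6.
Jones vs Khan: Jones wins 19–0.
Erikson vs Khan: Erikson wins 13–6.
Fong beats each rival — Jones (10–9), Erikson (11–8), Khan (16–3) — so Fong is the Condorcet winner.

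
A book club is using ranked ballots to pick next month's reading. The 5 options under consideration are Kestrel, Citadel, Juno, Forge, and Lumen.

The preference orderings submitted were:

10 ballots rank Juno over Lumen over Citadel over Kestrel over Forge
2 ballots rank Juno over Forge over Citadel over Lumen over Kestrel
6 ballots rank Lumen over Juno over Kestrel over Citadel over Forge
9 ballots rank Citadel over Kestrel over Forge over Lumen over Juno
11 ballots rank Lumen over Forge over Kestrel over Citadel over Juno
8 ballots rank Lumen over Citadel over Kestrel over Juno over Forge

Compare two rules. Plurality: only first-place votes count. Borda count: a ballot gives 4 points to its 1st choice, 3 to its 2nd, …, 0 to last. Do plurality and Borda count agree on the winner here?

Plurality first-place counts: Kestrel 0, Citadel 9, Juno 12, Forge 0, Lumen 25 → Lumen.
Borda totals: Kestrel 87, Citadel 101, Juno 74, Forge 57, Lumen 141 → Lumen.
The two rules agree on Lumen.

Yes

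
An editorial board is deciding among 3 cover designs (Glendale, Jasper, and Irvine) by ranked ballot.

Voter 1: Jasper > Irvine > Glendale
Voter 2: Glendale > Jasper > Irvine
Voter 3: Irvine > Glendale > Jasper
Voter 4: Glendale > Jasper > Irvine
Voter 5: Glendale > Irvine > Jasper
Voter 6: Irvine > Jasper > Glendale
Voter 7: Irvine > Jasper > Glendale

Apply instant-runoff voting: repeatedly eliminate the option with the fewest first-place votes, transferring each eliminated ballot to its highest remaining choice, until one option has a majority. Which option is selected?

Round 1: Glendale 3, Irvine 3, Jasper 1. Jasper has the fewest and is eliminated.
Round 2: Irvine 4, Glendale 3. Irvine has a majority.

Irvine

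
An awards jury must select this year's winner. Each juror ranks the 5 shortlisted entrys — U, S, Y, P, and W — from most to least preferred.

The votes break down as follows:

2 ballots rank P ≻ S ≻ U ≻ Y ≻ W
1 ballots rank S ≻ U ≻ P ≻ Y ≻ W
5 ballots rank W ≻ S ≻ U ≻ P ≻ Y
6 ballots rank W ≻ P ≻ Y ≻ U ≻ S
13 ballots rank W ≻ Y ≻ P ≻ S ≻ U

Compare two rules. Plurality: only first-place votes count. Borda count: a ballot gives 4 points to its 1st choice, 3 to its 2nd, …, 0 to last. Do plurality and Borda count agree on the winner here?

Yes

Plurality first-place counts: U 0, S 1, Y 0, P 2, W 24 → W.
Borda totals: U 23, S 38, Y 54, P 59, W 96 → W.
The two rules agree on W.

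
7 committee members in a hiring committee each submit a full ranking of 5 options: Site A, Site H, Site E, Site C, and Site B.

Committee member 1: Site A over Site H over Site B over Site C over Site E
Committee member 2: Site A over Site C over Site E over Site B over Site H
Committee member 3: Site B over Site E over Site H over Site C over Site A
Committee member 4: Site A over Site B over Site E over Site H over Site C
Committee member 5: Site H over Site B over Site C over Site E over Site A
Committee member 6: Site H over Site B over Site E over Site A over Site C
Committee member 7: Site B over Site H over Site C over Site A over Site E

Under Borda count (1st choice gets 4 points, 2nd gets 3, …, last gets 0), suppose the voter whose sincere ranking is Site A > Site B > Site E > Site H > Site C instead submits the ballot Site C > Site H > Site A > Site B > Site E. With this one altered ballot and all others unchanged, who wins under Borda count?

Borda totals with the altered ballot: Site A 12, Site H 19, Site E 8, Site C 13, Site B 18.
The switch changes the winner from Site B to Site H.

Site H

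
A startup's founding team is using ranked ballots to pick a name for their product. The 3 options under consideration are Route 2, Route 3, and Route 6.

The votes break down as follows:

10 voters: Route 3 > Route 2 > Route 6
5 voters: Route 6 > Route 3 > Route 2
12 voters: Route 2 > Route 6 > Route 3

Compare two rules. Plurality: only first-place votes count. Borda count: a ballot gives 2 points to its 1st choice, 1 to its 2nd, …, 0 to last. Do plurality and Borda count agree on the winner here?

Plurality first-place counts: Route 2 12, Route 3 10, Route 6 5 → Route 2.
Borda totals: Route 2 34, Route 3 25, Route 6 22 → Route 2.
The two rules agree on Route 2.

Yes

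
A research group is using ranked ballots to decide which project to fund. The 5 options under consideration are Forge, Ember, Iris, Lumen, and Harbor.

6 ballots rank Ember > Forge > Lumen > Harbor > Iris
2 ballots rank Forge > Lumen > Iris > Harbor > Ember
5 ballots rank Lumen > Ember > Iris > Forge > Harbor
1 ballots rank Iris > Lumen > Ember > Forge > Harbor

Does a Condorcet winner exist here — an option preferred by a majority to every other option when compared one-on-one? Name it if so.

Head-to-head results (14 voters total):
Forge vs Ember: Ember wins 12–2.
Forge vs Iris: Forge wins 8–6.
Forge vs Lumen: Forge wins 8–6.
Forge vs Harbor: Forge wins 14–0.
Ember vs Iris: Ember wins 11–3.
Ember vs Lumen: Lumen wins 8–6.
Ember vs Harbor: Ember wins 12–2.
Iris vs Lumen: Lumen wins 13–1.
Iris vs Harbor: Iris wins 8–6.
Lumen vs Harbor: Lumen wins 14–0.
No candidate beats all others: Forge beats Lumen beats Ember beats Forge, a majority cycle.

No Condorcet winner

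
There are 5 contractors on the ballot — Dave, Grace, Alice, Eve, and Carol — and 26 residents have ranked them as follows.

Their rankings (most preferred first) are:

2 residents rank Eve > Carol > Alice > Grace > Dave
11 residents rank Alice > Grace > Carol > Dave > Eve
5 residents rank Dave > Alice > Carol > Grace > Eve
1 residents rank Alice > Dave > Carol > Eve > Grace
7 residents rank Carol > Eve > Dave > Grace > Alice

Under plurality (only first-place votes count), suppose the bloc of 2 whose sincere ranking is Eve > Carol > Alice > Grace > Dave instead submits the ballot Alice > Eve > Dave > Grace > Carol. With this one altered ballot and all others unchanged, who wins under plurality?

Alice

First-place totals with the altered ballot: Dave 5, Grace 0, Alice 14, Eve 0, Carol 7.
The winner is unchanged: still Alice.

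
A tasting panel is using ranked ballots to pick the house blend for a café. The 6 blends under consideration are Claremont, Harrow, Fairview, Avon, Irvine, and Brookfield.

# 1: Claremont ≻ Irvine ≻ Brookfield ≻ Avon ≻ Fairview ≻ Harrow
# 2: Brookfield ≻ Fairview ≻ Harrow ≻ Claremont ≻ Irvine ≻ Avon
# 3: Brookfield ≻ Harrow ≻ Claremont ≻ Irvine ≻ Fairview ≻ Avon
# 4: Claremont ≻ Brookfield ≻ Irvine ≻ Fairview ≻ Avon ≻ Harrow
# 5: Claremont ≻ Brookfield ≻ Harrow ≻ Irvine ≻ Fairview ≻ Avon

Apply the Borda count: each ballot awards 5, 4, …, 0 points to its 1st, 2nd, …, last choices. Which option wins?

Brookfield

Borda scores:
  Claremont: 5 + 2 + 3 + 5 + 5 = 20
  Harrow: 0 + 3 + 4 + 0 + 3 = 10
  Fairview: 1 + 4 + 1 + 2 + 1 = 9
  Avon: 2 + 0 + 0 + 1 + 0 = 3
  Irvine: 4 + 1 + 2 + 3 + 2 = 12
  Brookfield: 3 + 5 + 5 + 4 + 4 = 21
Brookfield has the highest total.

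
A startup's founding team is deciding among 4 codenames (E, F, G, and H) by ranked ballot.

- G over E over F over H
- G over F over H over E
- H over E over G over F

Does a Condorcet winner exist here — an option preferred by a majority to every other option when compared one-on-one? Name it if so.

G

Head-to-head results (3 voters total):
E vs F: E wins 2–1.
E vs G: G wins 2–1.
E vs H: H wins 2–1.
F vs G: G wins 3–0.
F vs H: F wins 2–1.
G vs H: G wins 2–1.
G beats each rival — E (2–1), F (3–0), H (2–1) — so G is the Condorcet winner.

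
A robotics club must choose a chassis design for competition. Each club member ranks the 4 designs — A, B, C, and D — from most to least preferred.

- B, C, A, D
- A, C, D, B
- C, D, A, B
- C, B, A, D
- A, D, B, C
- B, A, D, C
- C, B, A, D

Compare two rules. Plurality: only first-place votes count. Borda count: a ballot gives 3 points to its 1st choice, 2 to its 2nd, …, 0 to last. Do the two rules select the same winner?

Yes

Plurality first-place counts: A 2, B 2, C 3, D 0 → C.
Borda totals: A 12, B 11, C 13, D 6 → C.
The two rules agree on C.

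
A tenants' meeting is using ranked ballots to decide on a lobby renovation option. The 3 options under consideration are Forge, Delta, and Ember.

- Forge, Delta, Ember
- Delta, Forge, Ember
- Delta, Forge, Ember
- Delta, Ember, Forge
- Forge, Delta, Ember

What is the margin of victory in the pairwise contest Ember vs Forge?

3

Ballots ranking Ember above Forge: 1.
Ballots ranking Forge above Ember: 4.
Forge wins 4–1, a margin of 3.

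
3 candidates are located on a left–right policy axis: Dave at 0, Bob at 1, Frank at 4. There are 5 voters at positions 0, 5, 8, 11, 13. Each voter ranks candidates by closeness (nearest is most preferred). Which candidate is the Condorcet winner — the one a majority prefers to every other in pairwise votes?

With single-peaked preferences on a line, the Condorcet winner is the candidate closest to the median voter.
The median voter (position 8) is closest to Frank at 4.
Check: Frank vs Bob — voters closer to Frank: 4 of 5.

Frank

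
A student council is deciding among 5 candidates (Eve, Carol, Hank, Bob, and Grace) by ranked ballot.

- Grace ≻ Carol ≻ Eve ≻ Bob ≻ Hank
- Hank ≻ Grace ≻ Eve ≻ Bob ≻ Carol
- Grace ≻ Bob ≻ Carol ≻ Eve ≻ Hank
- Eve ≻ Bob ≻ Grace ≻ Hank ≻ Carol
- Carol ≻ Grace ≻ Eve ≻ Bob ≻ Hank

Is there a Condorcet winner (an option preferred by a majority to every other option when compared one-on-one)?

Yes

Head-to-head results (5 voters total):
Eve vs Carol: Carol wins 3–2.
Eve vs Hank: Eve wins 4–1.
Eve vs Bob: Eve wins 4–1.
Eve vs Grace: Grace wins 4–1.
Carol vs Hank: Carol wins 3–2.
Carol vs Bob: Bob wins 3–2.
Carol vs Grace: Grace wins 4–1.
Hank vs Bob: Bob wins 4–1.
Hank vs Grace: Grace wins 4–1.
Bob vs Grace: Grace wins 4–1.
Grace beats each rival — Eve (4–1), Carol (4–1), Hank (4–1), Bob (4–1) — so Grace is the Condorcet winner.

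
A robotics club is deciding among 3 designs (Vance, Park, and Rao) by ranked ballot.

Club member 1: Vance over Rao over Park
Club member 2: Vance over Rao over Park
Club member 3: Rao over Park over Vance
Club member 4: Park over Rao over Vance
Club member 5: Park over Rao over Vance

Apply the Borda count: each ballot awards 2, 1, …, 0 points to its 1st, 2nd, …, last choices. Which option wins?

Borda scores:
  Vance: 2 + 2 + 0 + 0 + 0 = 4
  Park: 0 + 0 + 1 + 2 + 2 = 5
  Rao: 1 + 1 + 2 + 1 + 1 = 6
Rao has the highest total.

Rao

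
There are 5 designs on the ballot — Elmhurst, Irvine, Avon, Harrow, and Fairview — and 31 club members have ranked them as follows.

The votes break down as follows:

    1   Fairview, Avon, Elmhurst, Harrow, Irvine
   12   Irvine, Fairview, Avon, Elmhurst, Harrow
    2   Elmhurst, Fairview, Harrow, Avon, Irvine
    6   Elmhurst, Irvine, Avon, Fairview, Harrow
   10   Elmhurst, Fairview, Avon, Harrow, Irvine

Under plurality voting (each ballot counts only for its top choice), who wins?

Elmhurst

First-place vote totals:
  Elmhurst: 18
  Irvine: 12
  Avon: 0
  Harrow: 0
  Fairview: 1
Elmhurst has the most first-place votes.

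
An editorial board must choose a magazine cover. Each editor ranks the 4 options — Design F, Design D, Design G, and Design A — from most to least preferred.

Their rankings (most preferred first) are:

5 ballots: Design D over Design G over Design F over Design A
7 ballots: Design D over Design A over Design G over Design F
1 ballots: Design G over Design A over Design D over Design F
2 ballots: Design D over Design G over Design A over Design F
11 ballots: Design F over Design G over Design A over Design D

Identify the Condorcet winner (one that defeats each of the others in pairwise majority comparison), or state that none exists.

Head-to-head results (26 voters total):
Design F vs Design D: Design D wins 15–11.
Design F vs Design G: Design G wins 15–11.
Design F vs Design A: Design F wins 16–10.
Design D vs Design G: Design D wins 14–12.
Design D vs Design A: Design D wins 14–12.
Design G vs Design A: Design G wins 19–7.
Design D beats each rival — Design F (15–11), Design G (14–12), Design A (14–12) — so Design D is the Condorcet winner.

Design D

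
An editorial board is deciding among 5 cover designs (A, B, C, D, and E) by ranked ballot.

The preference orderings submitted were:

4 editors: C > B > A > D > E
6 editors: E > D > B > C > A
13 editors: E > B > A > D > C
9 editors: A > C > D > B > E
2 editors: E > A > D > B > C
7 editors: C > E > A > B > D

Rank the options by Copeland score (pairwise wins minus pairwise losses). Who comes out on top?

Pairwise results:
  A vs B: B wins 23–18.
  A vs C: A wins 24–17.
  A vs D: A wins 35–6.
  A vs E: E wins 28–13.
  B vs C: B wins 21–20.
  B vs D: B wins 24–17.
  B vs E: E wins 28–13.
  C vs D: D wins 21–20.
  C vs E: E wins 21–20.
  D vs E: E wins 28–13.
Copeland scores (wins − losses):
  A: 2 − 2 = 0
  B: 3 − 1 = 2
  C: 0 − 4 = -4
  D: 1 − 3 = -2
  E: 4 − 0 = 4
E has the best Copeland score.

E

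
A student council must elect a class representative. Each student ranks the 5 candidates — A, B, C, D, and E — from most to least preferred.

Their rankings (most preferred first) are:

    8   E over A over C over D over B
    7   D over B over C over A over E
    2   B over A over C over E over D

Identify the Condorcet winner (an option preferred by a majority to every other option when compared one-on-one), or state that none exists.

Head-to-head results (17 voters total):
A vs B: B wins 9–8.
A vs C: A wins 10–7.
A vs D: A wins 10–7.
A vs E: A wins 9–8.
B vs C: B wins 9–8.
B vs D: D wins 15–2.
B vs E: B wins 9–8.
C vs D: C wins 10–7.
C vs E: C wins 9–8.
D vs E: E wins 10–7.
No candidate beats all others: A beats D beats B beats A, a majority cycle.

No Condorcet winner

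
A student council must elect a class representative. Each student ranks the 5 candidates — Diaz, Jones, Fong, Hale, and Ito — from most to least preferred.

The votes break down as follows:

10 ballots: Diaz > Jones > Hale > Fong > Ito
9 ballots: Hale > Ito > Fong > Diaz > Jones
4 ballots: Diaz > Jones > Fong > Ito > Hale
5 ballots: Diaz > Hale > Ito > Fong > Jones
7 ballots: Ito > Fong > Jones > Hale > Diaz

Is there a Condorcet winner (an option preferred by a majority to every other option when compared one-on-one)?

Yes

Head-to-head results (35 voters total):
Diaz vs Jones: Diaz wins 28–7.
Diaz vs Fong: Diaz wins 19–16.
Diaz vs Hale: Diaz wins 19–16.
Diaz vs Ito: Diaz wins 19–16.
Jones vs Fong: Fong wins 21–14.
Jones vs Hale: Jones wins 21–14.
Jones vs Ito: Ito wins 21–14.
Fong vs Hale: Hale wins 24–11.
Fong vs Ito: Ito wins 21–14.
Hale vs Ito: Hale wins 24–11.
Diaz beats each rival — Jones (28–7), Fong (19–16), Hale (19–16), Ito (19–16) — so Diaz is the Condorcet winner.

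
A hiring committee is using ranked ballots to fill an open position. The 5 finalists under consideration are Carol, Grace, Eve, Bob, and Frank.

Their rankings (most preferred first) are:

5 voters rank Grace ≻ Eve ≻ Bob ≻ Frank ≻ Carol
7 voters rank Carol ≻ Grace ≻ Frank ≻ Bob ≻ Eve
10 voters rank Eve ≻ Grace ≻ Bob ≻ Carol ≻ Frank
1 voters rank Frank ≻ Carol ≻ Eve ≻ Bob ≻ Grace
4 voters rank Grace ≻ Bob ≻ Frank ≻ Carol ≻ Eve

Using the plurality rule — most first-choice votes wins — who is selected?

Eve

First-place vote totals:
  Carol: 7
  Grace: 9
  Eve: 10
  Bob: 0
  Frank: 1
Eve has the most first-place votes.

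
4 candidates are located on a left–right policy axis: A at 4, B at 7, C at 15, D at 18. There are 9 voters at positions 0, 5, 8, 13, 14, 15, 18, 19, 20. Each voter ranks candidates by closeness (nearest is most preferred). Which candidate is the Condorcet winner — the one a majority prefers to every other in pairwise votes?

C

With single-peaked preferences on a line, the Condorcet winner is the candidate closest to the median voter.
The median voter (position 14) is closest to C at 15.
Check: C vs A — voters closer to C: 6 of 9.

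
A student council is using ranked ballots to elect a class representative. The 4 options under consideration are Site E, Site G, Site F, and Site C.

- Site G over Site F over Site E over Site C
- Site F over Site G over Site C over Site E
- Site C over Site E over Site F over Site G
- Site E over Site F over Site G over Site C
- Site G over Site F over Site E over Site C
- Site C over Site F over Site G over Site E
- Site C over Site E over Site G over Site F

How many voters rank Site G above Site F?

3

Ballots ranking Site G above Site F: 3.
Ballots ranking Site F above Site G: 4.
So 3 of 7 voters prefer Site G to Site F.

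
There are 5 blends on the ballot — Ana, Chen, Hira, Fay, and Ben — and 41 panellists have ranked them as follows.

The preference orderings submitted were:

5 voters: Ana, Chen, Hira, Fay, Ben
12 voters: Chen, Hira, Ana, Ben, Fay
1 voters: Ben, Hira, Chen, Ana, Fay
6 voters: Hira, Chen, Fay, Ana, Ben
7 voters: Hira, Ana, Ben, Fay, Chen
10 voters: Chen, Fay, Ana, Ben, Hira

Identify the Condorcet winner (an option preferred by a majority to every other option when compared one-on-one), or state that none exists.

Head-to-head results (41 voters total):
Ana vs Chen: Chen wins 29–12.
Ana vs Hira: Hira wins 26–15.
Ana vs Fay: Ana wins 25–16.
Ana vs Ben: Ana wins 40–1.
Chen vs Hira: Chen wins 27–14.
Chen vs Fay: Chen wins 34–7.
Chen vs Ben: Chen wins 33–8.
Hira vs Fay: Hira wins 31–10.
Hira vs Ben: Hira wins 30–11.
Fay vs Ben: Fay wins 21–20.
Chen beats each rival — Ana (29–12), Hira (27–14), Fay (34–7), Ben (33–8) — so Chen is the Condorcet winner.

Chen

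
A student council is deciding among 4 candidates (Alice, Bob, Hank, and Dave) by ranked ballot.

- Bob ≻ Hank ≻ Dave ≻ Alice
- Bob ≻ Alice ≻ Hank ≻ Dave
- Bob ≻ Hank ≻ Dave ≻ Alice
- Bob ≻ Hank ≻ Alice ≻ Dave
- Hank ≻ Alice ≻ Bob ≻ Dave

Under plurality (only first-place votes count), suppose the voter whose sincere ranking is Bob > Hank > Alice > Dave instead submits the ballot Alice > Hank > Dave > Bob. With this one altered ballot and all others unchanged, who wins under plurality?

Bob

First-place totals with the altered ballot: Alice 1, Bob 3, Hank 1, Dave 0.
The winner is unchanged: still Bob.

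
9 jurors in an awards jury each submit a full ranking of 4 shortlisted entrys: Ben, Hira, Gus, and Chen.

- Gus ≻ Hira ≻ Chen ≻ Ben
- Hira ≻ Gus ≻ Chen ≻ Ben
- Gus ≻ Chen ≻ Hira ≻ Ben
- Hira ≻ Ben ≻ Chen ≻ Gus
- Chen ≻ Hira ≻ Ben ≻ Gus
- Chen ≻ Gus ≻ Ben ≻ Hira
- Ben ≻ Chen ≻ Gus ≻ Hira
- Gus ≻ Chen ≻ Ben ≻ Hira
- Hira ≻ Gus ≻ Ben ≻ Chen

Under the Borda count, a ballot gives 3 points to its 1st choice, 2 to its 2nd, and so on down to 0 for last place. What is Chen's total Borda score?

Borda scores:
  Ben: 0 + 0 + 0 + 2 + 1 + 1 + 3 + 1 + 1 = 9
  Hira: 2 + 3 + 1 + 3 + 2 + 0 + 0 + 0 + 3 = 14
  Gus: 3 + 2 + 3 + 0 + 0 + 2 + 1 + 3 + 2 = 16
  Chen: 1 + 1 + 2 + 1 + 3 + 3 + 2 + 2 + 0 = 15

15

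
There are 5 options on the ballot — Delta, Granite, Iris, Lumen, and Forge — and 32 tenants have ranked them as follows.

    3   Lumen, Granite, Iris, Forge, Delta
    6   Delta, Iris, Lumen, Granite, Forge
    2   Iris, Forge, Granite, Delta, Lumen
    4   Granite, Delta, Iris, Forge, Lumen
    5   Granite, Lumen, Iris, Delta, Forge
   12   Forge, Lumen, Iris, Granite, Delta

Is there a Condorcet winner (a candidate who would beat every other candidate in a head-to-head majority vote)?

No

Head-to-head results (32 voters total):
Delta vs Granite: Granite wins 26–6.
Delta vs Iris: Iris wins 22–10.
Delta vs Lumen: Lumen wins 20–12.
Delta vs Forge: Forge wins 17–15.
Granite vs Iris: Iris wins 20–12.
Granite vs Lumen: Lumen wins 21–11.
Granite vs Forge: Granite wins 18–14.
Iris vs Lumen: Lumen wins 20–12.
Iris vs Forge: Iris wins 20–12.
Lumen vs Forge: Forge wins 18–14.
No candidate beats all others: Granite beats Forge beats Lumen beats Granite, a majority cycle.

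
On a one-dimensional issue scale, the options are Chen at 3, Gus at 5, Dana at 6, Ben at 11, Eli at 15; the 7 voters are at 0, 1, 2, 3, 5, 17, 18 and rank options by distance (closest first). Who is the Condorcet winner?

With single-peaked preferences on a line, the Condorcet winner is the candidate closest to the median voter.
The median voter (position 3) is closest to Chen at 3.
Check: Chen vs Ben — voters closer to Chen: 5 of 7.

Chen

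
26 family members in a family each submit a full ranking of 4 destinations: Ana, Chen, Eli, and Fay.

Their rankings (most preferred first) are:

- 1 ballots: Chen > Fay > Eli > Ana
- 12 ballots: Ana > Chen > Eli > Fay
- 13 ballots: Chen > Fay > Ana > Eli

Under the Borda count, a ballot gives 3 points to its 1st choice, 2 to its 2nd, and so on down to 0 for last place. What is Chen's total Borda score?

66

Borda scores:
  Ana: 0 + 12·3 + 13·1 = 49
  Chen: 3 + 12·2 + 13·3 = 66
  Eli: 1 + 12·1 + 13·0 = 13
  Fay: 2 + 12·0 + 13·2 = 28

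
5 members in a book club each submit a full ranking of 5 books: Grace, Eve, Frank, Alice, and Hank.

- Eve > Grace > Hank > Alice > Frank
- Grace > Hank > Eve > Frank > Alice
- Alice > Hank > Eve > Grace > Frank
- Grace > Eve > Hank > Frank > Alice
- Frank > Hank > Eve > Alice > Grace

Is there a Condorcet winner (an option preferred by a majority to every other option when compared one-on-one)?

Head-to-head results (5 voters total):
Grace vs Eve: Eve wins 3–2.
Grace vs Frank: Grace wins 4–1.
Grace vs Alice: Grace wins 3–2.
Grace vs Hank: Grace wins 3–2.
Eve vs Frank: Eve wins 4–1.
Eve vs Alice: Eve wins 4–1.
Eve vs Hank: Hank wins 3–2.
Frank vs Alice: Frank wins 3–2.
Frank vs Hank: Hank wins 4–1.
Alice vs Hank: Hank wins 4–1.
No candidate beats all others: Grace beats Hank beats Eve beats Grace, a majority cycle.

No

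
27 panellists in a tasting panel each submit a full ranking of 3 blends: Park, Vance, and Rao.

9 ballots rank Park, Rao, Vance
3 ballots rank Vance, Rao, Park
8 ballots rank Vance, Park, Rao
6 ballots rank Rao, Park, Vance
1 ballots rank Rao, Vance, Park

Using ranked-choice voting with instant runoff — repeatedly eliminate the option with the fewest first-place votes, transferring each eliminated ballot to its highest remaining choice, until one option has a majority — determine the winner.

Round 1: Vance 11, Park 9, Rao 7. Rao has the fewest and is eliminated.
Round 2: Park 15, Vance 12. Park has a majority.

Park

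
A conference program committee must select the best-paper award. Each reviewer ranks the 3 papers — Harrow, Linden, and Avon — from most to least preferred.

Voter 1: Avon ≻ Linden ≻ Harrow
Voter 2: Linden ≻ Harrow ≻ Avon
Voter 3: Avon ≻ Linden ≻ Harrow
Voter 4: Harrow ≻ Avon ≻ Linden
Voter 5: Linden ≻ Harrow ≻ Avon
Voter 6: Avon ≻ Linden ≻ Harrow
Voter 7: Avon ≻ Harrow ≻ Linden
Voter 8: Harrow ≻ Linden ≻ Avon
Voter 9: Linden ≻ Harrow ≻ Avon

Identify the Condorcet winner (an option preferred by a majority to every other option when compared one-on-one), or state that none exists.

Head-to-head results (9 voters total):
Harrow vs Linden: Linden wins 6–3.
Harrow vs Avon: Harrow wins 5–4.
Linden vs Avon: Avon wins 5–4.
No candidate beats all others: Harrow beats Avon beats Linden beats Harrow, a majority cycle.

No Condorcet winner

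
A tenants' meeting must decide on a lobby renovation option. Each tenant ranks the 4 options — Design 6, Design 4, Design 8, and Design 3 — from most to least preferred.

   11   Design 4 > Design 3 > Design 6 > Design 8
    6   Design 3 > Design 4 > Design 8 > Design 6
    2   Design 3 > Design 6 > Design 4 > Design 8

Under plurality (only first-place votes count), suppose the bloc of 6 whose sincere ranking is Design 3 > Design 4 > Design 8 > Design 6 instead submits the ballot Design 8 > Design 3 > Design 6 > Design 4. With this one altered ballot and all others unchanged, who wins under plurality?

First-place totals with the altered ballot: Design 6 0, Design 4 11, Design 8 6, Design 3 2.
The winner is unchanged: still Design 4.

Design 4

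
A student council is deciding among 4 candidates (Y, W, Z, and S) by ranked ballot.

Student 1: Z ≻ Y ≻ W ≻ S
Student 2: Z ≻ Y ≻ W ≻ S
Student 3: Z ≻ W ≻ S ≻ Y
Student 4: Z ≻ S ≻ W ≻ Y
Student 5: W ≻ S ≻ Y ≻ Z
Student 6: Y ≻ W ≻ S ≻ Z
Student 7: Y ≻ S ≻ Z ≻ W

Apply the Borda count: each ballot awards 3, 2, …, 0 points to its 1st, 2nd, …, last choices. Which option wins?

Z

Borda scores:
  Y: 2 + 2 + 0 + 0 + 1 + 3 + 3 = 11
  W: 1 + 1 + 2 + 1 + 3 + 2 + 0 = 10
  Z: 3 + 3 + 3 + 3 + 0 + 0 + 1 = 13
  S: 0 + 0 + 1 + 2 + 2 + 1 + 2 = 8
Z has the highest total.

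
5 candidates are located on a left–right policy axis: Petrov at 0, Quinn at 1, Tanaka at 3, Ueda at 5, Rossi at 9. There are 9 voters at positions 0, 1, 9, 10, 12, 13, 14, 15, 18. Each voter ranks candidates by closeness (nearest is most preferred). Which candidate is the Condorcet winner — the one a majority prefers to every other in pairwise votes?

Rossi

With single-peaked preferences on a line, the Condorcet winner is the candidate closest to the median voter.
The median voter (position 12) is closest to Rossi at 9.
Check: Rossi vs Tanaka — voters closer to Rossi: 7 of 9.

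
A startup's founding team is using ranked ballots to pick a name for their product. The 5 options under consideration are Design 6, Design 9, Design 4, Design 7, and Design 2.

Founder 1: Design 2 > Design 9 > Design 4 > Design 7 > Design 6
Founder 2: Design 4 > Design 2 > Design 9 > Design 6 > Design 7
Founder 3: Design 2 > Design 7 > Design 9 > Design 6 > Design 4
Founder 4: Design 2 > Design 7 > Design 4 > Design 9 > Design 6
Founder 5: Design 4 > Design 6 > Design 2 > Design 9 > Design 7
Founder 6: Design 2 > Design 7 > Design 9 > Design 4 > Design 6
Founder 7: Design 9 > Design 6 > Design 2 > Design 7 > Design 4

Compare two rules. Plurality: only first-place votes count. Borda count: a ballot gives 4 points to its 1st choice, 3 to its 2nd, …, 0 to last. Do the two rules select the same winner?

Yes

Plurality first-place counts: Design 6 0, Design 9 1, Design 4 2, Design 7 0, Design 2 4 → Design 2.
Borda totals: Design 6 8, Design 9 15, Design 4 13, Design 7 11, Design 2 23 → Design 2.
The two rules agree on Design 2.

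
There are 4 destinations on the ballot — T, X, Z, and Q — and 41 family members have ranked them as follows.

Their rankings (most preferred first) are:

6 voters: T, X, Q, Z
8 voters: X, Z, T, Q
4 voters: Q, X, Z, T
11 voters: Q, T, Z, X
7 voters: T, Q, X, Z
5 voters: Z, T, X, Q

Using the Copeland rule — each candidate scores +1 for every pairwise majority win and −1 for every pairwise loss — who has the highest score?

Pairwise results:
  T vs X: T wins 29–12.
  T vs Z: T wins 24–17.
  T vs Q: T wins 26–15.
  X vs Z: X wins 25–16.
  X vs Q: Q wins 22–19.
  Z vs Q: Q wins 28–13.
Copeland scores (wins − losses):
  T: 3 − 0 = 3
  X: 1 − 2 = -1
  Z: 0 − 3 = -3
  Q: 2 − 1 = 1
T has the best Copeland score.

T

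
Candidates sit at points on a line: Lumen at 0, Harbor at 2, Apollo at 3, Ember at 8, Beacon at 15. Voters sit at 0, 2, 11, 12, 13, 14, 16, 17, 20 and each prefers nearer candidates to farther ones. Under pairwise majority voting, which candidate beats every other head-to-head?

Beacon

With single-peaked preferences on a line, the Condorcet winner is the candidate closest to the median voter.
The median voter (position 13) is closest to Beacon at 15.
Check: Beacon vs Apollo — voters closer to Beacon: 7 of 9.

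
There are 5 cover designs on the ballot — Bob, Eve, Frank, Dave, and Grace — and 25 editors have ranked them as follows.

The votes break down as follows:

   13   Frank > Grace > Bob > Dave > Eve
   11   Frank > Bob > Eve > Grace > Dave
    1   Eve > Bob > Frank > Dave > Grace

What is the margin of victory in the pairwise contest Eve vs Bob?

23

Ballots ranking Eve above Bob: 1.
Ballots ranking Bob above Eve: 13+11 = 24.
Bob wins 24–1, a margin of 23.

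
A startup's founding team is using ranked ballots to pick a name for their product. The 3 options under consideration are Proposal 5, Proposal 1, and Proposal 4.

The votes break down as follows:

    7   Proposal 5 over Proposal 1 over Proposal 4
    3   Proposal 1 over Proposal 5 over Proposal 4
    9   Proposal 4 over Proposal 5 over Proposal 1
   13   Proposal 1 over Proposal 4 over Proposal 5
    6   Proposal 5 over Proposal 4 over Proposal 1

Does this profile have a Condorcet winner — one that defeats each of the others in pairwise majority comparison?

No

Head-to-head results (38 voters total):
Proposal 5 vs Proposal 1: Proposal 5 wins 22–16.
Proposal 5 vs Proposal 4: Proposal 4 wins 22–16.
Proposal 1 vs Proposal 4: Proposal 1 wins 23–15.
No candidate beats all others: Proposal 5 beats Proposal 1 beats Proposal 4 beats Proposal 5, a majority cycle.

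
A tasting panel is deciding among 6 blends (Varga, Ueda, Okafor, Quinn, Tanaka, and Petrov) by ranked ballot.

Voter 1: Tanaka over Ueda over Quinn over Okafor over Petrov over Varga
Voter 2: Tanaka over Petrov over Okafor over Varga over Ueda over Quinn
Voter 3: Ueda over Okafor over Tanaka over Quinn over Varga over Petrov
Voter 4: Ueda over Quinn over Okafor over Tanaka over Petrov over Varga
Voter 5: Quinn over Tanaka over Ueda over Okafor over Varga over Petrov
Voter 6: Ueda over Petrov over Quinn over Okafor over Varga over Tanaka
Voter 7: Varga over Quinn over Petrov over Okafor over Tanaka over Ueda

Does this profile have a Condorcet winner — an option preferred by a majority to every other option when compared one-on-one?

No

Head-to-head results (7 voters total):
Varga vs Ueda: Ueda wins 5–2.
Varga vs Okafor: Okafor wins 6–1.
Varga vs Quinn: Quinn wins 5–2.
Varga vs Tanaka: Tanaka wins 5–2.
Varga vs Petrov: Petrov wins 4–3.
Ueda vs Okafor: Ueda wins 5–2.
Ueda vs Quinn: Ueda wins 5–2.
Ueda vs Tanaka: Tanaka wins 4–3.
Ueda vs Petrov: Ueda wins 5–2.
Okafor vs Quinn: Quinn wins 5–2.
Okafor vs Tanaka: Okafor wins 4–3.
Okafor vs Petrov: Okafor wins 4–3.
Quinn vs Tanaka: Quinn wins 4–3.
Quinn vs Petrov: Quinn wins 5–2.
Tanaka vs Petrov: Tanaka wins 5–2.
No candidate beats all others: Ueda beats Okafor beats Tanaka beats Ueda, a majority cycle.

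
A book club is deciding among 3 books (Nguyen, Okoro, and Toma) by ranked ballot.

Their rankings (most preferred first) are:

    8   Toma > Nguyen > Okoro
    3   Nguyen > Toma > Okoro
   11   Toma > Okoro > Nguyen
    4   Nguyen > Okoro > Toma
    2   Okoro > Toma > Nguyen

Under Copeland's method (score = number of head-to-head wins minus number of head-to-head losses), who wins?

Pairwise results:
  Nguyen vs Okoro: Nguyen wins 15–13.
  Nguyen vs Toma: Toma wins 21–7.
  Okoro vs Toma: Toma wins 22–6.
Copeland scores (wins − losses):
  Nguyen: 1 − 1 = 0
  Okoro: 0 − 2 = -2
  Toma: 2 − 0 = 2
Toma has the best Copeland score.

Toma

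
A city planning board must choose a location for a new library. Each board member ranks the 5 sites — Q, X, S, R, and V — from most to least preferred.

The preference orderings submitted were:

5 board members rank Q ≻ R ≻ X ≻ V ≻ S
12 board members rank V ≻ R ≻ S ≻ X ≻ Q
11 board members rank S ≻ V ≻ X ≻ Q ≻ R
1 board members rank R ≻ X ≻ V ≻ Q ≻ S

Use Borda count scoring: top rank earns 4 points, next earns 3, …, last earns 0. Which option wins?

V

Borda scores:
  Q: 5·4 + 12·0 + 11·1 + 1 = 32
  X: 5·2 + 12·1 + 11·2 + 3 = 47
  S: 5·0 + 12·2 + 11·4 + 0 = 68
  R: 5·3 + 12·3 + 11·0 + 4 = 55
  V: 5·1 + 12·4 + 11·3 + 2 = 88
V has the highest total.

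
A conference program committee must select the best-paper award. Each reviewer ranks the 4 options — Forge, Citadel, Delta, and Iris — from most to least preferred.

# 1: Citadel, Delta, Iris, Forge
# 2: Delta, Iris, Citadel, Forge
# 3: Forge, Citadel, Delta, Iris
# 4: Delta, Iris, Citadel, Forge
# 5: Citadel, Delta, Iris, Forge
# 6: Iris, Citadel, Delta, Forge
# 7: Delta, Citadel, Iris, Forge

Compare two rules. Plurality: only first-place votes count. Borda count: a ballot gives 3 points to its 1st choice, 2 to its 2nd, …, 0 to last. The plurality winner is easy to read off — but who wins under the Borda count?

Plurality first-place counts: Forge 1, Citadel 2, Delta 3, Iris 1 → Delta.
Borda totals: Forge 3, Citadel 14, Delta 15, Iris 10 → Delta.

Delta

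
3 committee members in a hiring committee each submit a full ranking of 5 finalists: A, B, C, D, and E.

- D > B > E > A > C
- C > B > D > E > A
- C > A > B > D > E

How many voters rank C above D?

2

Ballots ranking C above D: 2.
Ballots ranking D above C: 1.
So 2 of 3 voters prefer C to D.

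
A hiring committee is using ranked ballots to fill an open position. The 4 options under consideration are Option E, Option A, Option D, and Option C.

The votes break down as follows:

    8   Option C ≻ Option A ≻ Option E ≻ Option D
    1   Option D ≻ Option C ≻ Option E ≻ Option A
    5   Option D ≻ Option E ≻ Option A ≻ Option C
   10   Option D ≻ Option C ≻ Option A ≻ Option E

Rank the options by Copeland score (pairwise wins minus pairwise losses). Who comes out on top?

Option D

Pairwise results:
  Option E vs Option A: Option A wins 18–6.
  Option E vs Option D: Option D wins 16–8.
  Option E vs Option C: Option C wins 19–5.
  Option A vs Option D: Option D wins 16–8.
  Option A vs Option C: Option C wins 19–5.
  Option D vs Option C: Option D wins 16–8.
Copeland scores (wins − losses):
  Option E: 0 − 3 = -3
  Option A: 1 − 2 = -1
  Option D: 3 − 0 = 3
  Option C: 2 − 1 = 1
Option D has the best Copeland score.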